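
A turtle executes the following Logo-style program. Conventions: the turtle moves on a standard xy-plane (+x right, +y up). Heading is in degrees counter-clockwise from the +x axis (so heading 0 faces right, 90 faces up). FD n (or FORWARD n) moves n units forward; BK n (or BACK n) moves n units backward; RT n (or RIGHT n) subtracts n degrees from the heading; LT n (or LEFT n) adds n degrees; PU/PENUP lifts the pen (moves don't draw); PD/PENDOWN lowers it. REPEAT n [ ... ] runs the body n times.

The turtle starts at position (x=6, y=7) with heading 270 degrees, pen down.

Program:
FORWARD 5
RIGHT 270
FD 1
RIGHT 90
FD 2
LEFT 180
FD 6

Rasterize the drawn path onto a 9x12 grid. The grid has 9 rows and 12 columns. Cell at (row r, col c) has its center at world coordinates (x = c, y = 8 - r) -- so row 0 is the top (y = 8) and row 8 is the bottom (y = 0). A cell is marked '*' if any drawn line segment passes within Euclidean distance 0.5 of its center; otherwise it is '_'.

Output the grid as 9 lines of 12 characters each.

Segment 0: (6,7) -> (6,2)
Segment 1: (6,2) -> (7,2)
Segment 2: (7,2) -> (7,0)
Segment 3: (7,0) -> (7,6)

Answer: ____________
______*_____
______**____
______**____
______**____
______**____
______**____
_______*____
_______*____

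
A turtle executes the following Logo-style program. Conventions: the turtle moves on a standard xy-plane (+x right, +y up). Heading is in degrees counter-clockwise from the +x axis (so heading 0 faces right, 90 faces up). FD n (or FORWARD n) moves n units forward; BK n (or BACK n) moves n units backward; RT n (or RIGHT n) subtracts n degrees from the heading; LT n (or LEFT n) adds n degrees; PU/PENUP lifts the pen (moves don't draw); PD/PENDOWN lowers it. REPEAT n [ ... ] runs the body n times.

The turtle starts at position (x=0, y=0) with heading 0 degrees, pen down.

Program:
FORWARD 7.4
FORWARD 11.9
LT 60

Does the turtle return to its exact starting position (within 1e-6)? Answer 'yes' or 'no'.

Executing turtle program step by step:
Start: pos=(0,0), heading=0, pen down
FD 7.4: (0,0) -> (7.4,0) [heading=0, draw]
FD 11.9: (7.4,0) -> (19.3,0) [heading=0, draw]
LT 60: heading 0 -> 60
Final: pos=(19.3,0), heading=60, 2 segment(s) drawn

Start position: (0, 0)
Final position: (19.3, 0)
Distance = 19.3; >= 1e-6 -> NOT closed

Answer: no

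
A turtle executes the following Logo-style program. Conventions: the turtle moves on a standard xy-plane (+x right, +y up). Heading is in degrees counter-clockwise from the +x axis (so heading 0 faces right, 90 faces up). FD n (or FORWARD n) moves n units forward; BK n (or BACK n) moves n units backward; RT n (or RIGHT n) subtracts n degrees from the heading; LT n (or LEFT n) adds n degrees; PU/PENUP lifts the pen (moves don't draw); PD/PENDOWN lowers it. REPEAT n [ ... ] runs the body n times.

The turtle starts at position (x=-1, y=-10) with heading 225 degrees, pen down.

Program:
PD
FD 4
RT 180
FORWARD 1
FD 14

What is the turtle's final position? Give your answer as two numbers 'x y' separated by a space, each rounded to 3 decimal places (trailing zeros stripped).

Executing turtle program step by step:
Start: pos=(-1,-10), heading=225, pen down
PD: pen down
FD 4: (-1,-10) -> (-3.828,-12.828) [heading=225, draw]
RT 180: heading 225 -> 45
FD 1: (-3.828,-12.828) -> (-3.121,-12.121) [heading=45, draw]
FD 14: (-3.121,-12.121) -> (6.778,-2.222) [heading=45, draw]
Final: pos=(6.778,-2.222), heading=45, 3 segment(s) drawn

Answer: 6.778 -2.222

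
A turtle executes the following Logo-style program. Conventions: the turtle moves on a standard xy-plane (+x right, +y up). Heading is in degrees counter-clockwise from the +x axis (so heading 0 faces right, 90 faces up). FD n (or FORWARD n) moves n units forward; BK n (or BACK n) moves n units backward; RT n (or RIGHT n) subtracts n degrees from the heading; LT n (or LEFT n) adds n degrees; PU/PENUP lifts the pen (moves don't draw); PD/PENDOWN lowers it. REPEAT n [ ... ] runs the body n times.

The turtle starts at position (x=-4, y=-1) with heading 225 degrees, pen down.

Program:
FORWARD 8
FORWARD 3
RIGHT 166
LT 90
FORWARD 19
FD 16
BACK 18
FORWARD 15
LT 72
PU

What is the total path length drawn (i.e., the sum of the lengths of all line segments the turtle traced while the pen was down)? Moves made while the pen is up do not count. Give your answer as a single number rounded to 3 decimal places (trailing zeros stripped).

Executing turtle program step by step:
Start: pos=(-4,-1), heading=225, pen down
FD 8: (-4,-1) -> (-9.657,-6.657) [heading=225, draw]
FD 3: (-9.657,-6.657) -> (-11.778,-8.778) [heading=225, draw]
RT 166: heading 225 -> 59
LT 90: heading 59 -> 149
FD 19: (-11.778,-8.778) -> (-28.064,1.008) [heading=149, draw]
FD 16: (-28.064,1.008) -> (-41.779,9.248) [heading=149, draw]
BK 18: (-41.779,9.248) -> (-26.35,-0.023) [heading=149, draw]
FD 15: (-26.35,-0.023) -> (-39.208,7.703) [heading=149, draw]
LT 72: heading 149 -> 221
PU: pen up
Final: pos=(-39.208,7.703), heading=221, 6 segment(s) drawn

Segment lengths:
  seg 1: (-4,-1) -> (-9.657,-6.657), length = 8
  seg 2: (-9.657,-6.657) -> (-11.778,-8.778), length = 3
  seg 3: (-11.778,-8.778) -> (-28.064,1.008), length = 19
  seg 4: (-28.064,1.008) -> (-41.779,9.248), length = 16
  seg 5: (-41.779,9.248) -> (-26.35,-0.023), length = 18
  seg 6: (-26.35,-0.023) -> (-39.208,7.703), length = 15
Total = 79

Answer: 79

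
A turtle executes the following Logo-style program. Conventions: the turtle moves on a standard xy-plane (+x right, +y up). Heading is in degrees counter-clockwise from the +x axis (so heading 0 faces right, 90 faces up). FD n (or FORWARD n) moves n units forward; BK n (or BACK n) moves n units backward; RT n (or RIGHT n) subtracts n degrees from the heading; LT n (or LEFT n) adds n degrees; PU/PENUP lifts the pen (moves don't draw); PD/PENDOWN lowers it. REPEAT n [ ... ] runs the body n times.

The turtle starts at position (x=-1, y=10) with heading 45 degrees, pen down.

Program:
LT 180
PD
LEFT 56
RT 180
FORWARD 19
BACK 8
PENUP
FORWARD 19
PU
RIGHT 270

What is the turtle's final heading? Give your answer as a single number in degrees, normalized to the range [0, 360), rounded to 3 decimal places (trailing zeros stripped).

Executing turtle program step by step:
Start: pos=(-1,10), heading=45, pen down
LT 180: heading 45 -> 225
PD: pen down
LT 56: heading 225 -> 281
RT 180: heading 281 -> 101
FD 19: (-1,10) -> (-4.625,28.651) [heading=101, draw]
BK 8: (-4.625,28.651) -> (-3.099,20.798) [heading=101, draw]
PU: pen up
FD 19: (-3.099,20.798) -> (-6.724,39.449) [heading=101, move]
PU: pen up
RT 270: heading 101 -> 191
Final: pos=(-6.724,39.449), heading=191, 2 segment(s) drawn

Answer: 191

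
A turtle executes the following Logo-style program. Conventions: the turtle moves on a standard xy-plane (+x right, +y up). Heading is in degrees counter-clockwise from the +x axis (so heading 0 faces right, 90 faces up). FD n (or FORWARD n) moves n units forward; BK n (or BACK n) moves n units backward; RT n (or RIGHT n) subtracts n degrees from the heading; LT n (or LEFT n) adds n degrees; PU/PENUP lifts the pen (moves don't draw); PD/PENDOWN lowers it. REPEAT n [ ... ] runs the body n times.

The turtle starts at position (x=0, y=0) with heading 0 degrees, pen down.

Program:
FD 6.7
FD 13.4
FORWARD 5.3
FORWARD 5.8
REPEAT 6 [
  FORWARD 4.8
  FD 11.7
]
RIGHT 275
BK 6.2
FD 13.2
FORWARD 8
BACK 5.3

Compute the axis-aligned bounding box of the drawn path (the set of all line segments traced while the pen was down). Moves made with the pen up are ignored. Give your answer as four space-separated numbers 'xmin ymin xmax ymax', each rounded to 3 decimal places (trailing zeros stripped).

Answer: 0 -6.176 131.507 14.943

Derivation:
Executing turtle program step by step:
Start: pos=(0,0), heading=0, pen down
FD 6.7: (0,0) -> (6.7,0) [heading=0, draw]
FD 13.4: (6.7,0) -> (20.1,0) [heading=0, draw]
FD 5.3: (20.1,0) -> (25.4,0) [heading=0, draw]
FD 5.8: (25.4,0) -> (31.2,0) [heading=0, draw]
REPEAT 6 [
  -- iteration 1/6 --
  FD 4.8: (31.2,0) -> (36,0) [heading=0, draw]
  FD 11.7: (36,0) -> (47.7,0) [heading=0, draw]
  -- iteration 2/6 --
  FD 4.8: (47.7,0) -> (52.5,0) [heading=0, draw]
  FD 11.7: (52.5,0) -> (64.2,0) [heading=0, draw]
  -- iteration 3/6 --
  FD 4.8: (64.2,0) -> (69,0) [heading=0, draw]
  FD 11.7: (69,0) -> (80.7,0) [heading=0, draw]
  -- iteration 4/6 --
  FD 4.8: (80.7,0) -> (85.5,0) [heading=0, draw]
  FD 11.7: (85.5,0) -> (97.2,0) [heading=0, draw]
  -- iteration 5/6 --
  FD 4.8: (97.2,0) -> (102,0) [heading=0, draw]
  FD 11.7: (102,0) -> (113.7,0) [heading=0, draw]
  -- iteration 6/6 --
  FD 4.8: (113.7,0) -> (118.5,0) [heading=0, draw]
  FD 11.7: (118.5,0) -> (130.2,0) [heading=0, draw]
]
RT 275: heading 0 -> 85
BK 6.2: (130.2,0) -> (129.66,-6.176) [heading=85, draw]
FD 13.2: (129.66,-6.176) -> (130.81,6.973) [heading=85, draw]
FD 8: (130.81,6.973) -> (131.507,14.943) [heading=85, draw]
BK 5.3: (131.507,14.943) -> (131.045,9.663) [heading=85, draw]
Final: pos=(131.045,9.663), heading=85, 20 segment(s) drawn

Segment endpoints: x in {0, 6.7, 20.1, 25.4, 31.2, 36, 47.7, 52.5, 64.2, 69, 80.7, 85.5, 97.2, 102, 113.7, 118.5, 129.66, 130.2, 130.81, 131.045, 131.507}, y in {-6.176, 0, 6.973, 9.663, 14.943}
xmin=0, ymin=-6.176, xmax=131.507, ymax=14.943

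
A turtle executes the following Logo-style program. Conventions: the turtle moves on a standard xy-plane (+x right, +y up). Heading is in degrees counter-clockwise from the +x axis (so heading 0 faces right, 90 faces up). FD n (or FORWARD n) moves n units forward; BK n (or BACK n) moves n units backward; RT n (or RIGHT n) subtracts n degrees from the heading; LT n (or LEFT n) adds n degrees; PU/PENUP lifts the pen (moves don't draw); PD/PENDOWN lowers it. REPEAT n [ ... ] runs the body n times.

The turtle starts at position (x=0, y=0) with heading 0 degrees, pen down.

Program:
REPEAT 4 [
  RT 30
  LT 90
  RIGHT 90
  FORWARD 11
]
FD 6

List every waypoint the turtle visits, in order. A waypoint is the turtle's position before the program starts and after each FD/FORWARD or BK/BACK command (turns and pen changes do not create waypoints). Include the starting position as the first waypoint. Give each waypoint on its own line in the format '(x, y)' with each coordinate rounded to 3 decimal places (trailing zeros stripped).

Executing turtle program step by step:
Start: pos=(0,0), heading=0, pen down
REPEAT 4 [
  -- iteration 1/4 --
  RT 30: heading 0 -> 330
  LT 90: heading 330 -> 60
  RT 90: heading 60 -> 330
  FD 11: (0,0) -> (9.526,-5.5) [heading=330, draw]
  -- iteration 2/4 --
  RT 30: heading 330 -> 300
  LT 90: heading 300 -> 30
  RT 90: heading 30 -> 300
  FD 11: (9.526,-5.5) -> (15.026,-15.026) [heading=300, draw]
  -- iteration 3/4 --
  RT 30: heading 300 -> 270
  LT 90: heading 270 -> 0
  RT 90: heading 0 -> 270
  FD 11: (15.026,-15.026) -> (15.026,-26.026) [heading=270, draw]
  -- iteration 4/4 --
  RT 30: heading 270 -> 240
  LT 90: heading 240 -> 330
  RT 90: heading 330 -> 240
  FD 11: (15.026,-26.026) -> (9.526,-35.553) [heading=240, draw]
]
FD 6: (9.526,-35.553) -> (6.526,-40.749) [heading=240, draw]
Final: pos=(6.526,-40.749), heading=240, 5 segment(s) drawn
Waypoints (6 total):
(0, 0)
(9.526, -5.5)
(15.026, -15.026)
(15.026, -26.026)
(9.526, -35.553)
(6.526, -40.749)

Answer: (0, 0)
(9.526, -5.5)
(15.026, -15.026)
(15.026, -26.026)
(9.526, -35.553)
(6.526, -40.749)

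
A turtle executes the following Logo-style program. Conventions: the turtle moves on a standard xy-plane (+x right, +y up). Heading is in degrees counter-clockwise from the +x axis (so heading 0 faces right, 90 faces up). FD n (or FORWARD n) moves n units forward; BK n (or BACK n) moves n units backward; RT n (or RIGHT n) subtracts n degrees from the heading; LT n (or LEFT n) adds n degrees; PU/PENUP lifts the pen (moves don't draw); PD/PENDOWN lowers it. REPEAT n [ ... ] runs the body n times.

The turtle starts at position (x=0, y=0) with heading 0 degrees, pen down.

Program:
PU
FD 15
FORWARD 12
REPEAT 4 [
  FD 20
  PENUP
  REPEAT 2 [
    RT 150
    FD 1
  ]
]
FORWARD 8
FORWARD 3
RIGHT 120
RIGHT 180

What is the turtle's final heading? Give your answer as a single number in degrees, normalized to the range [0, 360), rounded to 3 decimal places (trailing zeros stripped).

Executing turtle program step by step:
Start: pos=(0,0), heading=0, pen down
PU: pen up
FD 15: (0,0) -> (15,0) [heading=0, move]
FD 12: (15,0) -> (27,0) [heading=0, move]
REPEAT 4 [
  -- iteration 1/4 --
  FD 20: (27,0) -> (47,0) [heading=0, move]
  PU: pen up
  REPEAT 2 [
    -- iteration 1/2 --
    RT 150: heading 0 -> 210
    FD 1: (47,0) -> (46.134,-0.5) [heading=210, move]
    -- iteration 2/2 --
    RT 150: heading 210 -> 60
    FD 1: (46.134,-0.5) -> (46.634,0.366) [heading=60, move]
  ]
  -- iteration 2/4 --
  FD 20: (46.634,0.366) -> (56.634,17.687) [heading=60, move]
  PU: pen up
  REPEAT 2 [
    -- iteration 1/2 --
    RT 150: heading 60 -> 270
    FD 1: (56.634,17.687) -> (56.634,16.687) [heading=270, move]
    -- iteration 2/2 --
    RT 150: heading 270 -> 120
    FD 1: (56.634,16.687) -> (56.134,17.553) [heading=120, move]
  ]
  -- iteration 3/4 --
  FD 20: (56.134,17.553) -> (46.134,34.873) [heading=120, move]
  PU: pen up
  REPEAT 2 [
    -- iteration 1/2 --
    RT 150: heading 120 -> 330
    FD 1: (46.134,34.873) -> (47,34.373) [heading=330, move]
    -- iteration 2/2 --
    RT 150: heading 330 -> 180
    FD 1: (47,34.373) -> (46,34.373) [heading=180, move]
  ]
  -- iteration 4/4 --
  FD 20: (46,34.373) -> (26,34.373) [heading=180, move]
  PU: pen up
  REPEAT 2 [
    -- iteration 1/2 --
    RT 150: heading 180 -> 30
    FD 1: (26,34.373) -> (26.866,34.873) [heading=30, move]
    -- iteration 2/2 --
    RT 150: heading 30 -> 240
    FD 1: (26.866,34.873) -> (26.366,34.007) [heading=240, move]
  ]
]
FD 8: (26.366,34.007) -> (22.366,27.079) [heading=240, move]
FD 3: (22.366,27.079) -> (20.866,24.481) [heading=240, move]
RT 120: heading 240 -> 120
RT 180: heading 120 -> 300
Final: pos=(20.866,24.481), heading=300, 0 segment(s) drawn

Answer: 300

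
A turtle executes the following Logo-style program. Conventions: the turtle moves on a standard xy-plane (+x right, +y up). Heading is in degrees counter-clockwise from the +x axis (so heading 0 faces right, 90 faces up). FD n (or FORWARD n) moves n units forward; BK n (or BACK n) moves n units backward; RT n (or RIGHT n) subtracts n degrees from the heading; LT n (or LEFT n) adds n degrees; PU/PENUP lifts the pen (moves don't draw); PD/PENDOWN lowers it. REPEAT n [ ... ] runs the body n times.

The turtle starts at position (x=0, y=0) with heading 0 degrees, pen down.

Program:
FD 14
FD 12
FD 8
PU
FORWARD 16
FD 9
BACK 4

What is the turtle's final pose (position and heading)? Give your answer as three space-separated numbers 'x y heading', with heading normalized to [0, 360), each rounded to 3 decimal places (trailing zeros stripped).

Answer: 55 0 0

Derivation:
Executing turtle program step by step:
Start: pos=(0,0), heading=0, pen down
FD 14: (0,0) -> (14,0) [heading=0, draw]
FD 12: (14,0) -> (26,0) [heading=0, draw]
FD 8: (26,0) -> (34,0) [heading=0, draw]
PU: pen up
FD 16: (34,0) -> (50,0) [heading=0, move]
FD 9: (50,0) -> (59,0) [heading=0, move]
BK 4: (59,0) -> (55,0) [heading=0, move]
Final: pos=(55,0), heading=0, 3 segment(s) drawn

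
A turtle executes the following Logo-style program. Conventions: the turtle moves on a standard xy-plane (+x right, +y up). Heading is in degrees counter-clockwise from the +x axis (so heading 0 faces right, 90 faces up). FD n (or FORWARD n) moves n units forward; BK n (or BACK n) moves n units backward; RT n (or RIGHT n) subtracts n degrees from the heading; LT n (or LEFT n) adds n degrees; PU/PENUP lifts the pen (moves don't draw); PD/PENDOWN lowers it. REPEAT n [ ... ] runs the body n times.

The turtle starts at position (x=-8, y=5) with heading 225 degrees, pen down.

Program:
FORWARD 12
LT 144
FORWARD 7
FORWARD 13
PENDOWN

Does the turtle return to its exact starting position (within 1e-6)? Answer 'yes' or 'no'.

Executing turtle program step by step:
Start: pos=(-8,5), heading=225, pen down
FD 12: (-8,5) -> (-16.485,-3.485) [heading=225, draw]
LT 144: heading 225 -> 9
FD 7: (-16.485,-3.485) -> (-9.571,-2.39) [heading=9, draw]
FD 13: (-9.571,-2.39) -> (3.268,-0.357) [heading=9, draw]
PD: pen down
Final: pos=(3.268,-0.357), heading=9, 3 segment(s) drawn

Start position: (-8, 5)
Final position: (3.268, -0.357)
Distance = 12.477; >= 1e-6 -> NOT closed

Answer: no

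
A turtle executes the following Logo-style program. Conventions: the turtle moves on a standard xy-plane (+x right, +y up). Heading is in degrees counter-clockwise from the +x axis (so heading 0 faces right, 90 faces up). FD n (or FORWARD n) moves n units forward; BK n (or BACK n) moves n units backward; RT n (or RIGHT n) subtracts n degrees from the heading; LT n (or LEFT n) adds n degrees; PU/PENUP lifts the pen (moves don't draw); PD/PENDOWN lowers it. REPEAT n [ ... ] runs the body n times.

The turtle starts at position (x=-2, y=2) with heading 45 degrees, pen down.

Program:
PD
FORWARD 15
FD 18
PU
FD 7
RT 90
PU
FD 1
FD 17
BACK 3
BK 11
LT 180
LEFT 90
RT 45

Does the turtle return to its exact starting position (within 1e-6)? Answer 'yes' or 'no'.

Executing turtle program step by step:
Start: pos=(-2,2), heading=45, pen down
PD: pen down
FD 15: (-2,2) -> (8.607,12.607) [heading=45, draw]
FD 18: (8.607,12.607) -> (21.335,25.335) [heading=45, draw]
PU: pen up
FD 7: (21.335,25.335) -> (26.284,30.284) [heading=45, move]
RT 90: heading 45 -> 315
PU: pen up
FD 1: (26.284,30.284) -> (26.991,29.577) [heading=315, move]
FD 17: (26.991,29.577) -> (39.012,17.556) [heading=315, move]
BK 3: (39.012,17.556) -> (36.891,19.678) [heading=315, move]
BK 11: (36.891,19.678) -> (29.113,27.456) [heading=315, move]
LT 180: heading 315 -> 135
LT 90: heading 135 -> 225
RT 45: heading 225 -> 180
Final: pos=(29.113,27.456), heading=180, 2 segment(s) drawn

Start position: (-2, 2)
Final position: (29.113, 27.456)
Distance = 40.2; >= 1e-6 -> NOT closed

Answer: no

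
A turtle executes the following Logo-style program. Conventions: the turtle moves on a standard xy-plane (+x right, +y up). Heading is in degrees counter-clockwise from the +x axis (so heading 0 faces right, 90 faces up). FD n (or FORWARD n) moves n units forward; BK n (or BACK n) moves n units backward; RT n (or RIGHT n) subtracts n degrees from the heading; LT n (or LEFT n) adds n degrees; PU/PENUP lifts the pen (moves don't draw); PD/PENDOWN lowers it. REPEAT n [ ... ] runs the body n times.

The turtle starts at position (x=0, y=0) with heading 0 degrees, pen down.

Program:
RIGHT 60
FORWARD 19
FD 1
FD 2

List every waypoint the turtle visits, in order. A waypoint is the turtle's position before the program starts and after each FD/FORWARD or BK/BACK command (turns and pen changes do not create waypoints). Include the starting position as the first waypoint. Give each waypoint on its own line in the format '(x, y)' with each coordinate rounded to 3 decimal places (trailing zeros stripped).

Answer: (0, 0)
(9.5, -16.454)
(10, -17.321)
(11, -19.053)

Derivation:
Executing turtle program step by step:
Start: pos=(0,0), heading=0, pen down
RT 60: heading 0 -> 300
FD 19: (0,0) -> (9.5,-16.454) [heading=300, draw]
FD 1: (9.5,-16.454) -> (10,-17.321) [heading=300, draw]
FD 2: (10,-17.321) -> (11,-19.053) [heading=300, draw]
Final: pos=(11,-19.053), heading=300, 3 segment(s) drawn
Waypoints (4 total):
(0, 0)
(9.5, -16.454)
(10, -17.321)
(11, -19.053)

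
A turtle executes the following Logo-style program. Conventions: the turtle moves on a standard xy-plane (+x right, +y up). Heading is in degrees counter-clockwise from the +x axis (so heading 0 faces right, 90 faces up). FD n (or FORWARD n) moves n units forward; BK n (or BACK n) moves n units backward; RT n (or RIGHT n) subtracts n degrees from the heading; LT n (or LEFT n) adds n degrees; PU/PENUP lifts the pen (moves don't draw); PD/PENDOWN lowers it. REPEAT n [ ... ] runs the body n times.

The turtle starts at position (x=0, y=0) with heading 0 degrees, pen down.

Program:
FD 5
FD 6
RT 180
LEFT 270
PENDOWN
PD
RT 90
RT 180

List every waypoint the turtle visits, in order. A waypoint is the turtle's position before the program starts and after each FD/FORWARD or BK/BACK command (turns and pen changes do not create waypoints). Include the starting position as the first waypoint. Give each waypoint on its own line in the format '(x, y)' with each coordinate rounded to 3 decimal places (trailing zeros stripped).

Executing turtle program step by step:
Start: pos=(0,0), heading=0, pen down
FD 5: (0,0) -> (5,0) [heading=0, draw]
FD 6: (5,0) -> (11,0) [heading=0, draw]
RT 180: heading 0 -> 180
LT 270: heading 180 -> 90
PD: pen down
PD: pen down
RT 90: heading 90 -> 0
RT 180: heading 0 -> 180
Final: pos=(11,0), heading=180, 2 segment(s) drawn
Waypoints (3 total):
(0, 0)
(5, 0)
(11, 0)

Answer: (0, 0)
(5, 0)
(11, 0)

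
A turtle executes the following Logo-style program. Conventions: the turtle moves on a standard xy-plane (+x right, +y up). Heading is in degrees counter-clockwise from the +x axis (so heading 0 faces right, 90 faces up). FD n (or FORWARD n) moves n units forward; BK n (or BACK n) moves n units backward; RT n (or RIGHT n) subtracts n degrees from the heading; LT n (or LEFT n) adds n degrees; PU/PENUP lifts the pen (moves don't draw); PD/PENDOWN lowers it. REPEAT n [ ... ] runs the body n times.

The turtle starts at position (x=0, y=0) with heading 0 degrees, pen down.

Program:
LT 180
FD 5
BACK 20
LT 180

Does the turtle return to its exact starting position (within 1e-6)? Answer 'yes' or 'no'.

Answer: no

Derivation:
Executing turtle program step by step:
Start: pos=(0,0), heading=0, pen down
LT 180: heading 0 -> 180
FD 5: (0,0) -> (-5,0) [heading=180, draw]
BK 20: (-5,0) -> (15,0) [heading=180, draw]
LT 180: heading 180 -> 0
Final: pos=(15,0), heading=0, 2 segment(s) drawn

Start position: (0, 0)
Final position: (15, 0)
Distance = 15; >= 1e-6 -> NOT closed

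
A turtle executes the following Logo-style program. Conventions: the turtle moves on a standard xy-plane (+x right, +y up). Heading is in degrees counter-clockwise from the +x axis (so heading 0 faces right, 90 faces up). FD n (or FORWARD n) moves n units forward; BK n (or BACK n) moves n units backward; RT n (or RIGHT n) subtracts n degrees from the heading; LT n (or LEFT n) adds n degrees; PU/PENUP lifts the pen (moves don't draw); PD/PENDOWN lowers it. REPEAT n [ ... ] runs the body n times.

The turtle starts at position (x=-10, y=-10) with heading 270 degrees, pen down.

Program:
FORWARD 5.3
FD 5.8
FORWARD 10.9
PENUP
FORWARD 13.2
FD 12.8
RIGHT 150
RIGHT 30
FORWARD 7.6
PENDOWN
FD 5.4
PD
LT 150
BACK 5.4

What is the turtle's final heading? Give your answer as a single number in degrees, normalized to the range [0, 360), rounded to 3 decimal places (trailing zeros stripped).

Answer: 240

Derivation:
Executing turtle program step by step:
Start: pos=(-10,-10), heading=270, pen down
FD 5.3: (-10,-10) -> (-10,-15.3) [heading=270, draw]
FD 5.8: (-10,-15.3) -> (-10,-21.1) [heading=270, draw]
FD 10.9: (-10,-21.1) -> (-10,-32) [heading=270, draw]
PU: pen up
FD 13.2: (-10,-32) -> (-10,-45.2) [heading=270, move]
FD 12.8: (-10,-45.2) -> (-10,-58) [heading=270, move]
RT 150: heading 270 -> 120
RT 30: heading 120 -> 90
FD 7.6: (-10,-58) -> (-10,-50.4) [heading=90, move]
PD: pen down
FD 5.4: (-10,-50.4) -> (-10,-45) [heading=90, draw]
PD: pen down
LT 150: heading 90 -> 240
BK 5.4: (-10,-45) -> (-7.3,-40.323) [heading=240, draw]
Final: pos=(-7.3,-40.323), heading=240, 5 segment(s) drawn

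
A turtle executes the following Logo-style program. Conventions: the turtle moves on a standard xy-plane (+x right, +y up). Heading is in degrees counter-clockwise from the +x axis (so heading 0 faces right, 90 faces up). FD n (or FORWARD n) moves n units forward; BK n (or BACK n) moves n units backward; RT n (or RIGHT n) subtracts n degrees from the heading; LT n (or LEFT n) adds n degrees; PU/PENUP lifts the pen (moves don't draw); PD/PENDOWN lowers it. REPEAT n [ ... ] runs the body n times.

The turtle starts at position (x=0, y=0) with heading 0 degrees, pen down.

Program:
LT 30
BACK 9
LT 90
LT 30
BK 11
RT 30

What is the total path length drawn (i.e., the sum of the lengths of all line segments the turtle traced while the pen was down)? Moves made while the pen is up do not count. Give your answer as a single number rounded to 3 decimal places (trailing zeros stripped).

Answer: 20

Derivation:
Executing turtle program step by step:
Start: pos=(0,0), heading=0, pen down
LT 30: heading 0 -> 30
BK 9: (0,0) -> (-7.794,-4.5) [heading=30, draw]
LT 90: heading 30 -> 120
LT 30: heading 120 -> 150
BK 11: (-7.794,-4.5) -> (1.732,-10) [heading=150, draw]
RT 30: heading 150 -> 120
Final: pos=(1.732,-10), heading=120, 2 segment(s) drawn

Segment lengths:
  seg 1: (0,0) -> (-7.794,-4.5), length = 9
  seg 2: (-7.794,-4.5) -> (1.732,-10), length = 11
Total = 20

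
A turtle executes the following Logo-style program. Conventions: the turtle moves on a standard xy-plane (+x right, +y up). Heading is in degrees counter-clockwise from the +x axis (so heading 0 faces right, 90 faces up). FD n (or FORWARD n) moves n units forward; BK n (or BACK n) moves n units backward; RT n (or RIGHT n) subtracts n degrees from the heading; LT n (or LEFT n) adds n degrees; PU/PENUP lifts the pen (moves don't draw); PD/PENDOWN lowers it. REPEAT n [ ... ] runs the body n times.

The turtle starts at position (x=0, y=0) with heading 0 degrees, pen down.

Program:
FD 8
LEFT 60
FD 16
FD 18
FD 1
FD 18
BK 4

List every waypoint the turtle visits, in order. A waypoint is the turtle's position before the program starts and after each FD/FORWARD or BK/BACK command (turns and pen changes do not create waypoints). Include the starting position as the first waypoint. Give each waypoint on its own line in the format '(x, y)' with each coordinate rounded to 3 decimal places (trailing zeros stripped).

Executing turtle program step by step:
Start: pos=(0,0), heading=0, pen down
FD 8: (0,0) -> (8,0) [heading=0, draw]
LT 60: heading 0 -> 60
FD 16: (8,0) -> (16,13.856) [heading=60, draw]
FD 18: (16,13.856) -> (25,29.445) [heading=60, draw]
FD 1: (25,29.445) -> (25.5,30.311) [heading=60, draw]
FD 18: (25.5,30.311) -> (34.5,45.899) [heading=60, draw]
BK 4: (34.5,45.899) -> (32.5,42.435) [heading=60, draw]
Final: pos=(32.5,42.435), heading=60, 6 segment(s) drawn
Waypoints (7 total):
(0, 0)
(8, 0)
(16, 13.856)
(25, 29.445)
(25.5, 30.311)
(34.5, 45.899)
(32.5, 42.435)

Answer: (0, 0)
(8, 0)
(16, 13.856)
(25, 29.445)
(25.5, 30.311)
(34.5, 45.899)
(32.5, 42.435)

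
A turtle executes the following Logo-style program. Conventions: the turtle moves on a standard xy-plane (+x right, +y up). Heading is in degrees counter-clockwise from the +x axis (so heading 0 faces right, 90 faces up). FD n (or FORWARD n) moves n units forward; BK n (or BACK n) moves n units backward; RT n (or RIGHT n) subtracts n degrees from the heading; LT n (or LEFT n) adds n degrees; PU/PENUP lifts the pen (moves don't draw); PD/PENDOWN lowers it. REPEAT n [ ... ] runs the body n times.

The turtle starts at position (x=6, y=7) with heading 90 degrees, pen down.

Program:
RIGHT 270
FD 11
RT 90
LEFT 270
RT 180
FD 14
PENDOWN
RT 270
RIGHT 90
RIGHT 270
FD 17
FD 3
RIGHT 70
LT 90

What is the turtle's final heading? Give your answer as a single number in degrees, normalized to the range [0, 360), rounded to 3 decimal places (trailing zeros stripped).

Answer: 290

Derivation:
Executing turtle program step by step:
Start: pos=(6,7), heading=90, pen down
RT 270: heading 90 -> 180
FD 11: (6,7) -> (-5,7) [heading=180, draw]
RT 90: heading 180 -> 90
LT 270: heading 90 -> 0
RT 180: heading 0 -> 180
FD 14: (-5,7) -> (-19,7) [heading=180, draw]
PD: pen down
RT 270: heading 180 -> 270
RT 90: heading 270 -> 180
RT 270: heading 180 -> 270
FD 17: (-19,7) -> (-19,-10) [heading=270, draw]
FD 3: (-19,-10) -> (-19,-13) [heading=270, draw]
RT 70: heading 270 -> 200
LT 90: heading 200 -> 290
Final: pos=(-19,-13), heading=290, 4 segment(s) drawn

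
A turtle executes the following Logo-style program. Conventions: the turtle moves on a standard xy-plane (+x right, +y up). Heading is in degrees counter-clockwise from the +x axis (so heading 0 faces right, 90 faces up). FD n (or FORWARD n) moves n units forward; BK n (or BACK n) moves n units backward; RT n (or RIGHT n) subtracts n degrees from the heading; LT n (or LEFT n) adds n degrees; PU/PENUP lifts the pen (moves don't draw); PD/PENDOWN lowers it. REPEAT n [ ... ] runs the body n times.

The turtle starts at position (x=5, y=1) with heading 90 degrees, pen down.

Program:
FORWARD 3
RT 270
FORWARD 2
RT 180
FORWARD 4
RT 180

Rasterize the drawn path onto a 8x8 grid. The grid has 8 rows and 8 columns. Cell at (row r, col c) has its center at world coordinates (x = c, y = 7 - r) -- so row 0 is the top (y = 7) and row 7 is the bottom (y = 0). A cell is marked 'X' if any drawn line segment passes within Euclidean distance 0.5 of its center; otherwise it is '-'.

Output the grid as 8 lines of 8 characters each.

Answer: --------
--------
--------
---XXXXX
-----X--
-----X--
-----X--
--------

Derivation:
Segment 0: (5,1) -> (5,4)
Segment 1: (5,4) -> (3,4)
Segment 2: (3,4) -> (7,4)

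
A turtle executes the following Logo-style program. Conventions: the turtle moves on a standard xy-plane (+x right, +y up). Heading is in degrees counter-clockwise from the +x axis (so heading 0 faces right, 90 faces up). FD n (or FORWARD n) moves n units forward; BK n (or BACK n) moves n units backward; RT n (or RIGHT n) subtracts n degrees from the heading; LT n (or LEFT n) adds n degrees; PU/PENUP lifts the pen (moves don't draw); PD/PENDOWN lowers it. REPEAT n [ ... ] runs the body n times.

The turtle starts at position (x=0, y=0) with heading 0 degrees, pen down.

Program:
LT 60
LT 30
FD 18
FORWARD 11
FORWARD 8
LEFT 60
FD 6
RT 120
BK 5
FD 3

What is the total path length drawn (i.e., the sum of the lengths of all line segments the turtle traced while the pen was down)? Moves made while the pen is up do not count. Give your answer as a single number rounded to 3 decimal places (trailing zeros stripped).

Executing turtle program step by step:
Start: pos=(0,0), heading=0, pen down
LT 60: heading 0 -> 60
LT 30: heading 60 -> 90
FD 18: (0,0) -> (0,18) [heading=90, draw]
FD 11: (0,18) -> (0,29) [heading=90, draw]
FD 8: (0,29) -> (0,37) [heading=90, draw]
LT 60: heading 90 -> 150
FD 6: (0,37) -> (-5.196,40) [heading=150, draw]
RT 120: heading 150 -> 30
BK 5: (-5.196,40) -> (-9.526,37.5) [heading=30, draw]
FD 3: (-9.526,37.5) -> (-6.928,39) [heading=30, draw]
Final: pos=(-6.928,39), heading=30, 6 segment(s) drawn

Segment lengths:
  seg 1: (0,0) -> (0,18), length = 18
  seg 2: (0,18) -> (0,29), length = 11
  seg 3: (0,29) -> (0,37), length = 8
  seg 4: (0,37) -> (-5.196,40), length = 6
  seg 5: (-5.196,40) -> (-9.526,37.5), length = 5
  seg 6: (-9.526,37.5) -> (-6.928,39), length = 3
Total = 51

Answer: 51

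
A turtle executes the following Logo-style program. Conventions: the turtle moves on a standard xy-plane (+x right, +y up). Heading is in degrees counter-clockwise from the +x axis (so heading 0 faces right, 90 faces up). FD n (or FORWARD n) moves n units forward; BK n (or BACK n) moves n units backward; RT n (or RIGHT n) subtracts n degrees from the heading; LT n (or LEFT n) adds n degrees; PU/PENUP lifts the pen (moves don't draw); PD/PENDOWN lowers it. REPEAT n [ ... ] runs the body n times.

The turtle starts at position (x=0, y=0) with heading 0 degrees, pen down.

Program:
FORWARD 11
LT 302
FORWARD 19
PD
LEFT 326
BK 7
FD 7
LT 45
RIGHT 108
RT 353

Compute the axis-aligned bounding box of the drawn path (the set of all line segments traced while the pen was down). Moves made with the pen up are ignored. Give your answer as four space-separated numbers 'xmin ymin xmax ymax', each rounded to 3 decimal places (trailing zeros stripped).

Answer: 0 -16.113 21.313 0

Derivation:
Executing turtle program step by step:
Start: pos=(0,0), heading=0, pen down
FD 11: (0,0) -> (11,0) [heading=0, draw]
LT 302: heading 0 -> 302
FD 19: (11,0) -> (21.068,-16.113) [heading=302, draw]
PD: pen down
LT 326: heading 302 -> 268
BK 7: (21.068,-16.113) -> (21.313,-9.117) [heading=268, draw]
FD 7: (21.313,-9.117) -> (21.068,-16.113) [heading=268, draw]
LT 45: heading 268 -> 313
RT 108: heading 313 -> 205
RT 353: heading 205 -> 212
Final: pos=(21.068,-16.113), heading=212, 4 segment(s) drawn

Segment endpoints: x in {0, 11, 21.068, 21.313}, y in {-16.113, -9.117, 0}
xmin=0, ymin=-16.113, xmax=21.313, ymax=0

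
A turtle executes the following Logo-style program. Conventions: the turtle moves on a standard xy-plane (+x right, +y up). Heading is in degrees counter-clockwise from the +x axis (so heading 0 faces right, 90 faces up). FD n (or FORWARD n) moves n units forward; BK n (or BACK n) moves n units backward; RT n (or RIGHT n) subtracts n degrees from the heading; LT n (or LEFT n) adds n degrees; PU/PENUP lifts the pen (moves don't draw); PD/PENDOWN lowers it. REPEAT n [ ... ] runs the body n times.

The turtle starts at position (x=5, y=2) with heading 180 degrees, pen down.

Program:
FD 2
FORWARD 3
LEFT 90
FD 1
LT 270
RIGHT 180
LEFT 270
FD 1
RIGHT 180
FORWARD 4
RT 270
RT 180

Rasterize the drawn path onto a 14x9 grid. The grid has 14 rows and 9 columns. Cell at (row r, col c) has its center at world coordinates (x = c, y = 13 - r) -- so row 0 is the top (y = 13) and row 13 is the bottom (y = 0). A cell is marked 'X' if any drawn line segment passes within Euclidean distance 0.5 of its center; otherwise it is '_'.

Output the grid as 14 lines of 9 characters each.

Answer: _________
_________
_________
_________
_________
_________
_________
_________
_________
X________
X________
XXXXXX___
X________
X________

Derivation:
Segment 0: (5,2) -> (3,2)
Segment 1: (3,2) -> (0,2)
Segment 2: (0,2) -> (-0,1)
Segment 3: (-0,1) -> (-0,0)
Segment 4: (-0,0) -> (0,4)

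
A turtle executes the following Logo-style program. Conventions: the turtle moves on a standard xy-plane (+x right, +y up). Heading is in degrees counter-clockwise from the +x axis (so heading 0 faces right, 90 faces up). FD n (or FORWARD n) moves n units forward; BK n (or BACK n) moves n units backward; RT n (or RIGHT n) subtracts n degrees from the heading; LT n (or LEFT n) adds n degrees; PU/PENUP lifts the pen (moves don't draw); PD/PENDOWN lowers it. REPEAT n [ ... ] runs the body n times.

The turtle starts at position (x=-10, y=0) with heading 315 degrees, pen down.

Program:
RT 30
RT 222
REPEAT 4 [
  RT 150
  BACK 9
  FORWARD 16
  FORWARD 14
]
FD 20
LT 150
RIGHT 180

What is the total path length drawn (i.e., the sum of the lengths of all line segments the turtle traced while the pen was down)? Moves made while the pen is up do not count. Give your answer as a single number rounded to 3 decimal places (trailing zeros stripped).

Answer: 176

Derivation:
Executing turtle program step by step:
Start: pos=(-10,0), heading=315, pen down
RT 30: heading 315 -> 285
RT 222: heading 285 -> 63
REPEAT 4 [
  -- iteration 1/4 --
  RT 150: heading 63 -> 273
  BK 9: (-10,0) -> (-10.471,8.988) [heading=273, draw]
  FD 16: (-10.471,8.988) -> (-9.634,-6.99) [heading=273, draw]
  FD 14: (-9.634,-6.99) -> (-8.901,-20.971) [heading=273, draw]
  -- iteration 2/4 --
  RT 150: heading 273 -> 123
  BK 9: (-8.901,-20.971) -> (-3.999,-28.519) [heading=123, draw]
  FD 16: (-3.999,-28.519) -> (-12.713,-15.101) [heading=123, draw]
  FD 14: (-12.713,-15.101) -> (-20.338,-3.359) [heading=123, draw]
  -- iteration 3/4 --
  RT 150: heading 123 -> 333
  BK 9: (-20.338,-3.359) -> (-28.357,0.727) [heading=333, draw]
  FD 16: (-28.357,0.727) -> (-14.101,-6.537) [heading=333, draw]
  FD 14: (-14.101,-6.537) -> (-1.627,-12.893) [heading=333, draw]
  -- iteration 4/4 --
  RT 150: heading 333 -> 183
  BK 9: (-1.627,-12.893) -> (7.36,-12.422) [heading=183, draw]
  FD 16: (7.36,-12.422) -> (-8.618,-13.259) [heading=183, draw]
  FD 14: (-8.618,-13.259) -> (-22.598,-13.992) [heading=183, draw]
]
FD 20: (-22.598,-13.992) -> (-42.571,-15.039) [heading=183, draw]
LT 150: heading 183 -> 333
RT 180: heading 333 -> 153
Final: pos=(-42.571,-15.039), heading=153, 13 segment(s) drawn

Segment lengths:
  seg 1: (-10,0) -> (-10.471,8.988), length = 9
  seg 2: (-10.471,8.988) -> (-9.634,-6.99), length = 16
  seg 3: (-9.634,-6.99) -> (-8.901,-20.971), length = 14
  seg 4: (-8.901,-20.971) -> (-3.999,-28.519), length = 9
  seg 5: (-3.999,-28.519) -> (-12.713,-15.101), length = 16
  seg 6: (-12.713,-15.101) -> (-20.338,-3.359), length = 14
  seg 7: (-20.338,-3.359) -> (-28.357,0.727), length = 9
  seg 8: (-28.357,0.727) -> (-14.101,-6.537), length = 16
  seg 9: (-14.101,-6.537) -> (-1.627,-12.893), length = 14
  seg 10: (-1.627,-12.893) -> (7.36,-12.422), length = 9
  seg 11: (7.36,-12.422) -> (-8.618,-13.259), length = 16
  seg 12: (-8.618,-13.259) -> (-22.598,-13.992), length = 14
  seg 13: (-22.598,-13.992) -> (-42.571,-15.039), length = 20
Total = 176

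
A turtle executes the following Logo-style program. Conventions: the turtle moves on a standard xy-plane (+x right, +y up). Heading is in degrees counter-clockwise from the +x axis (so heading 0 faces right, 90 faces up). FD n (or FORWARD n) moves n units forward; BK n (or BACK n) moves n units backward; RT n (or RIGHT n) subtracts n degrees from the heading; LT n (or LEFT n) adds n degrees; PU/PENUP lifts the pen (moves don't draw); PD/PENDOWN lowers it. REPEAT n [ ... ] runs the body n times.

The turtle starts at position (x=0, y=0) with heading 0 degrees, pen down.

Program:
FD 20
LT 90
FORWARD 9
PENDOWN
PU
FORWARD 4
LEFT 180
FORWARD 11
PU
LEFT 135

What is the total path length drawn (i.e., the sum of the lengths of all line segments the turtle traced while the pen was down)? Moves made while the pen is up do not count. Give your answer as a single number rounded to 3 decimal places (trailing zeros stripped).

Answer: 29

Derivation:
Executing turtle program step by step:
Start: pos=(0,0), heading=0, pen down
FD 20: (0,0) -> (20,0) [heading=0, draw]
LT 90: heading 0 -> 90
FD 9: (20,0) -> (20,9) [heading=90, draw]
PD: pen down
PU: pen up
FD 4: (20,9) -> (20,13) [heading=90, move]
LT 180: heading 90 -> 270
FD 11: (20,13) -> (20,2) [heading=270, move]
PU: pen up
LT 135: heading 270 -> 45
Final: pos=(20,2), heading=45, 2 segment(s) drawn

Segment lengths:
  seg 1: (0,0) -> (20,0), length = 20
  seg 2: (20,0) -> (20,9), length = 9
Total = 29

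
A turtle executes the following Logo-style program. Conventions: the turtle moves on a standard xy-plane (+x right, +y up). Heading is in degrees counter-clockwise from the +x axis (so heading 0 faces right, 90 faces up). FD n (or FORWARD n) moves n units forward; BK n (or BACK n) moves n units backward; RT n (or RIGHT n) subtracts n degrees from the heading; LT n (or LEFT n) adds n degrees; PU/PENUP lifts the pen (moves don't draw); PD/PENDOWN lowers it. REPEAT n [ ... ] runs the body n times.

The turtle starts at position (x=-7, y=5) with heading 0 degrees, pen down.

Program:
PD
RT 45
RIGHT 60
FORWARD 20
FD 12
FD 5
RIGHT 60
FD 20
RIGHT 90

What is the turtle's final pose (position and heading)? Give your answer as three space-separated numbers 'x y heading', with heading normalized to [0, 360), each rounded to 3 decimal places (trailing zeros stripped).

Answer: -35.895 -35.916 105

Derivation:
Executing turtle program step by step:
Start: pos=(-7,5), heading=0, pen down
PD: pen down
RT 45: heading 0 -> 315
RT 60: heading 315 -> 255
FD 20: (-7,5) -> (-12.176,-14.319) [heading=255, draw]
FD 12: (-12.176,-14.319) -> (-15.282,-25.91) [heading=255, draw]
FD 5: (-15.282,-25.91) -> (-16.576,-30.739) [heading=255, draw]
RT 60: heading 255 -> 195
FD 20: (-16.576,-30.739) -> (-35.895,-35.916) [heading=195, draw]
RT 90: heading 195 -> 105
Final: pos=(-35.895,-35.916), heading=105, 4 segment(s) drawn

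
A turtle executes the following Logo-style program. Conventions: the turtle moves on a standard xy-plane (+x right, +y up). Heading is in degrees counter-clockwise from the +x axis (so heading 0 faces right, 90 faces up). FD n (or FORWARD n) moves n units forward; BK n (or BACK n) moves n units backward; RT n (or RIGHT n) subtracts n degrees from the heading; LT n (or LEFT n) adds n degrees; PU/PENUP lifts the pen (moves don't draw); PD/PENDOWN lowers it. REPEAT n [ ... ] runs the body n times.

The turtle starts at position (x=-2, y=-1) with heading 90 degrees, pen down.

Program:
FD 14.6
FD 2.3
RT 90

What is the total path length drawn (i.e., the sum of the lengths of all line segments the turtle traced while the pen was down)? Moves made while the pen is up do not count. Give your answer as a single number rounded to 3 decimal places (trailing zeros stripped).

Answer: 16.9

Derivation:
Executing turtle program step by step:
Start: pos=(-2,-1), heading=90, pen down
FD 14.6: (-2,-1) -> (-2,13.6) [heading=90, draw]
FD 2.3: (-2,13.6) -> (-2,15.9) [heading=90, draw]
RT 90: heading 90 -> 0
Final: pos=(-2,15.9), heading=0, 2 segment(s) drawn

Segment lengths:
  seg 1: (-2,-1) -> (-2,13.6), length = 14.6
  seg 2: (-2,13.6) -> (-2,15.9), length = 2.3
Total = 16.9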